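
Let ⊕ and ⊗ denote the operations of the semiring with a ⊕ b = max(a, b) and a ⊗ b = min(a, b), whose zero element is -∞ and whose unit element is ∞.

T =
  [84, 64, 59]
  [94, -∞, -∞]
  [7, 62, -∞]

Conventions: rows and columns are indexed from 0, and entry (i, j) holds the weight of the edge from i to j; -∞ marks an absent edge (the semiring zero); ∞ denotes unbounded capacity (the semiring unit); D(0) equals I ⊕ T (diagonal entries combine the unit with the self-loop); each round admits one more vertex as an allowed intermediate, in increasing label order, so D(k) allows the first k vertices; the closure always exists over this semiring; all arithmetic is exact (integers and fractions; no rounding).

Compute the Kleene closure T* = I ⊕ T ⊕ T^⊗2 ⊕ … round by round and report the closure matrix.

D(0):
  [∞, 64, 59]
  [94, ∞, -∞]
  [7, 62, ∞]
D(1):
  [∞, 64, 59]
  [94, ∞, 59]
  [7, 62, ∞]
D(2):
  [∞, 64, 59]
  [94, ∞, 59]
  [62, 62, ∞]
D(3):
  [∞, 64, 59]
  [94, ∞, 59]
  [62, 62, ∞]
Answer: T* = [[∞, 64, 59], [94, ∞, 59], [62, 62, ∞]]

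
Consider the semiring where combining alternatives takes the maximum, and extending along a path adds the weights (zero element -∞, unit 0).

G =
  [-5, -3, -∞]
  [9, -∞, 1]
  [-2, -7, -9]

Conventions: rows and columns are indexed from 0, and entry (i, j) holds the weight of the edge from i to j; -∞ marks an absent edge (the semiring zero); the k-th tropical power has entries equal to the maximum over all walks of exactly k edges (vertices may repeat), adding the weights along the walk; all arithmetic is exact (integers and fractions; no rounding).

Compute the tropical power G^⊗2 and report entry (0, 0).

G^⊗2:
  [6, -8, -2]
  [4, 6, -8]
  [2, -5, -6]
Key observation: the optimum is the walk 0->1->0, with weight (-3) + 9 = 6.
Optimal value attained by: walk 0->1->0.
Answer: (G^⊗2)[0][0] = 6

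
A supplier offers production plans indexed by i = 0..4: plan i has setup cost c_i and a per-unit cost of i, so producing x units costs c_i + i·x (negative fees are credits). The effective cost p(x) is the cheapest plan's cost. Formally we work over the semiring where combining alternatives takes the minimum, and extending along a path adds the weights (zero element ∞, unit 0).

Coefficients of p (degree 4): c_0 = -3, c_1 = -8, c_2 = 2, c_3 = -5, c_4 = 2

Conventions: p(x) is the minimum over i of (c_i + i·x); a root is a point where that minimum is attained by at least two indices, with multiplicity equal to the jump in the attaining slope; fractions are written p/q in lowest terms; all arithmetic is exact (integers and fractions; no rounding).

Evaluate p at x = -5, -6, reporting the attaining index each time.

p(-5) = min(-3+0·(-5)=-3, -8+1·(-5)=-13, 2+2·(-5)=-8, -5+3·(-5)=-20, 2+4·(-5)=-18) = -20 (attained by i=3)
p(-6) = min(-3+0·(-6)=-3, -8+1·(-6)=-14, 2+2·(-6)=-10, -5+3·(-6)=-23, 2+4·(-6)=-22) = -23 (attained by i=3)
Answer: p(-5) = -20; p(-6) = -23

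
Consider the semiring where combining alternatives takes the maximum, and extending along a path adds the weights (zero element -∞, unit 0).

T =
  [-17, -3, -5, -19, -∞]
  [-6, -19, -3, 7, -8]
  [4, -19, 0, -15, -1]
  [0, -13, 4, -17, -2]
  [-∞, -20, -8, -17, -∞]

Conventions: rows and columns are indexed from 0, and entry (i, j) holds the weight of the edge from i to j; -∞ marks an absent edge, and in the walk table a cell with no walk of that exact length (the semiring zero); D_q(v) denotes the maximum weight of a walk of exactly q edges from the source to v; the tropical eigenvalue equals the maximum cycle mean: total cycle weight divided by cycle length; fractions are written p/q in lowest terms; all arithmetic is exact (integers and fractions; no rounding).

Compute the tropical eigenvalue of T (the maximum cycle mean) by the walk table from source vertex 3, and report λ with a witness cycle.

q=0: [-∞, -∞, -∞, 0, -∞]
q=1: [0, -13, 4, -17, -2]
q=2: [8, -3, 4, -6, 3]
q=3: [8, 5, 4, 4, 3]
q=4: [8, 5, 8, 12, 3]
q=5: [12, 5, 16, 12, 10]
Optimal cycle mean attained by: cycle 0->1->3->2->0, total (-3) + 7 + 4 + 4, length 4.
Answer: λ = 3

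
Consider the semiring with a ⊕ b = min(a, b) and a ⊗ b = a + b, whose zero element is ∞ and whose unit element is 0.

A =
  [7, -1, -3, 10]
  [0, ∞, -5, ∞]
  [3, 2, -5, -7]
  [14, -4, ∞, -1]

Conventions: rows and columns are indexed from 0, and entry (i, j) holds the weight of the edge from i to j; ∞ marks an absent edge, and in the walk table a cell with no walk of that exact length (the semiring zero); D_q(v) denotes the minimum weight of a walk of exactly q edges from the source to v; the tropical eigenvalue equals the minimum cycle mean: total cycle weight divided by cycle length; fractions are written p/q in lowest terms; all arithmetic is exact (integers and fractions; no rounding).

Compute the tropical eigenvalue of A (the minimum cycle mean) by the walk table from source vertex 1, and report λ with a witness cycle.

q=0: [∞, 0, ∞, ∞]
q=1: [0, ∞, -5, ∞]
q=2: [-2, -3, -10, -12]
q=3: [-7, -16, -15, -17]
q=4: [-16, -21, -21, -22]
Optimal cycle mean attained by: cycle 1->2->3->1, total (-5) + (-7) + (-4), length 3.
Answer: λ = -16/3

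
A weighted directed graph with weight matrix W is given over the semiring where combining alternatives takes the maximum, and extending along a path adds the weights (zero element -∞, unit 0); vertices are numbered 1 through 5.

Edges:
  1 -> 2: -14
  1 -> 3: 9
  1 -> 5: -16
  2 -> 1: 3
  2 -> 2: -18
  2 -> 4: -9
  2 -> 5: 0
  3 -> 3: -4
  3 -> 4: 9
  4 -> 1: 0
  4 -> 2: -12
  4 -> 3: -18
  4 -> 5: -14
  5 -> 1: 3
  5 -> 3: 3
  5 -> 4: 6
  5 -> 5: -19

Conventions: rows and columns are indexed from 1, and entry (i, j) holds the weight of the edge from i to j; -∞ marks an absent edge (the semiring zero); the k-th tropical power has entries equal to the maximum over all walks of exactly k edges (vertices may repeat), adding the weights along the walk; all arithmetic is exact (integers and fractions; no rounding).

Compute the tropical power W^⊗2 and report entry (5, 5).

W^⊗2:
  [-11, -32, 5, 18, -14]
  [3, -11, 12, 6, -13]
  [9, -3, -8, 5, -5]
  [-9, -14, 9, -8, -12]
  [6, -6, 12, 12, -8]
Key observation: the optimum is the walk 5->4->5, with weight 6 + (-14) = -8.
Optimal value attained by: walk 5->4->5.
Answer: (W^⊗2)[5][5] = -8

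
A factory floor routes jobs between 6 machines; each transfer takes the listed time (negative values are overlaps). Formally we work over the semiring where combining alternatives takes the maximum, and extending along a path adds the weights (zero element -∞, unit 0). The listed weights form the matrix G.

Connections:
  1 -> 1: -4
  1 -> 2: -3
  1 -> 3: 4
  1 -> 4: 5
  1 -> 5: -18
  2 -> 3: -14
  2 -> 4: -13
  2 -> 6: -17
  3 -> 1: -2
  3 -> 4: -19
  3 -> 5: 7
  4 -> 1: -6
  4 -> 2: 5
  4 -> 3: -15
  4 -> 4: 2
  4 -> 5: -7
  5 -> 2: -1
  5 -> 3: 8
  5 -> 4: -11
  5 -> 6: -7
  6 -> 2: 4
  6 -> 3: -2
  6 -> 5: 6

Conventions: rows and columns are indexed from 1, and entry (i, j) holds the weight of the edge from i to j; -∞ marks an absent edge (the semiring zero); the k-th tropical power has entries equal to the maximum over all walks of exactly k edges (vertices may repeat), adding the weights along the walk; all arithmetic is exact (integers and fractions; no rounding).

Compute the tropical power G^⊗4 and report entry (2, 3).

G^⊗2:
  [2, 10, 0, 7, 11, -20]
  [-16, -8, -19, -11, -7, -∞]
  [-6, 6, 15, 3, -20, 0]
  [-4, 7, 1, 4, -5, -12]
  [6, -3, -9, -9, 15, -18]
  [-4, 5, 14, -5, 5, -1]
G^⊗3:
  [1, 12, 19, 9, 7, 4]
  [-17, -6, 1, -9, -12, -14]
  [13, 8, -2, 5, 22, -11]
  [-1, 9, 3, 6, 8, -10]
  [2, 14, 23, 11, -2, 8]
  [12, 4, 13, 1, 21, -2]
G^⊗4:
  [17, 14, 15, 11, 26, 0]
  [-1, -4, -4, -7, 8, -19]
  [9, 21, 30, 18, 5, 15]
  [1, 11, 16, 8, 10, 1]
  [21, 16, 6, 13, 30, -3]
  [11, 20, 29, 17, 20, 14]
Key observation: the optimum is the walk 2->6->3->5->3, with weight (-17) + (-2) + 7 + 8 = -4.
Optimal value attained by: walk 2->6->3->5->3.
Answer: (G^⊗4)[2][3] = -4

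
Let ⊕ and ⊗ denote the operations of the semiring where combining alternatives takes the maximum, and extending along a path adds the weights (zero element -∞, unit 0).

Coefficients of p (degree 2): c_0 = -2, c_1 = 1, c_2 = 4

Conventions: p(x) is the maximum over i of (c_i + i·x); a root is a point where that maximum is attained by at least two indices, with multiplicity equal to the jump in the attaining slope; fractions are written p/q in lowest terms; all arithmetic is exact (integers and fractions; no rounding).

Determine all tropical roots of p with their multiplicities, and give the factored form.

hull edge (i=0, c=-2) to (i=2, c=4): slope 3, span 2
Factored form: p(x) = 4 ⊗ (x ⊕ (-3)) ⊗ (x ⊕ (-3))
Answer: roots = -3 (mult 2)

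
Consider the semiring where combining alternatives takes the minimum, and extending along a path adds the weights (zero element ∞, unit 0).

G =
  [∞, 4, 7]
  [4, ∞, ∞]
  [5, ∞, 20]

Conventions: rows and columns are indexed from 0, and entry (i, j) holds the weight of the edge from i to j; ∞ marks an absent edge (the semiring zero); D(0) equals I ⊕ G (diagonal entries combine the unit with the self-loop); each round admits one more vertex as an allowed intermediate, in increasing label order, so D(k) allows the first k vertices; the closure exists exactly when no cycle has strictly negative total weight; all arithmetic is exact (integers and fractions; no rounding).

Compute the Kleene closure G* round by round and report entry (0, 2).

D(0):
  [0, 4, 7]
  [4, 0, ∞]
  [5, ∞, 0]
D(1):
  [0, 4, 7]
  [4, 0, 11]
  [5, 9, 0]
D(2):
  [0, 4, 7]
  [4, 0, 11]
  [5, 9, 0]
D(3):
  [0, 4, 7]
  [4, 0, 11]
  [5, 9, 0]
Answer: G*[0][2] = 7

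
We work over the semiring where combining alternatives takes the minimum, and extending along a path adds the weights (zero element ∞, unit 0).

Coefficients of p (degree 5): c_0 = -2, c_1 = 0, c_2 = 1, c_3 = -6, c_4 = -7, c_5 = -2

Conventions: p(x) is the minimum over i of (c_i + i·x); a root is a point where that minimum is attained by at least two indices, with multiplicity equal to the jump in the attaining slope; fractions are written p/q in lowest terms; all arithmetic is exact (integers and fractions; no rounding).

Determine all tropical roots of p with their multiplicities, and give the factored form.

hull edge (i=0, c=-2) to (i=3, c=-6): slope -4/3, span 3
hull edge (i=3, c=-6) to (i=4, c=-7): slope -1, span 1
hull edge (i=4, c=-7) to (i=5, c=-2): slope 5, span 1
Factored form: p(x) = -2 ⊗ (x ⊕ (-5)) ⊗ (x ⊕ 1) ⊗ (x ⊕ 4/3) ⊗ (x ⊕ 4/3) ⊗ (x ⊕ 4/3)
Answer: roots = -5 (mult 1), 1 (mult 1), 4/3 (mult 3)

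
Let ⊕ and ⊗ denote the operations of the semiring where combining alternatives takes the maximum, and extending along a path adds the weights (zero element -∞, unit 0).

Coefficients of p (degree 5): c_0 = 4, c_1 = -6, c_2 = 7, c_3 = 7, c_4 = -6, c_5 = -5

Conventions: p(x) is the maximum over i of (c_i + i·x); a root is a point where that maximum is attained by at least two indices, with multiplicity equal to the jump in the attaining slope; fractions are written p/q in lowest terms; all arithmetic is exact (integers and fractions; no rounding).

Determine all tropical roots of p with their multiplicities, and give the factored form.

hull edge (i=0, c=4) to (i=2, c=7): slope 3/2, span 2
hull edge (i=2, c=7) to (i=3, c=7): slope 0, span 1
hull edge (i=3, c=7) to (i=5, c=-5): slope -6, span 2
Factored form: p(x) = -5 ⊗ (x ⊕ (-3/2)) ⊗ (x ⊕ (-3/2)) ⊗ (x ⊕ 0) ⊗ (x ⊕ 6) ⊗ (x ⊕ 6)
Answer: roots = -3/2 (mult 2), 0 (mult 1), 6 (mult 2)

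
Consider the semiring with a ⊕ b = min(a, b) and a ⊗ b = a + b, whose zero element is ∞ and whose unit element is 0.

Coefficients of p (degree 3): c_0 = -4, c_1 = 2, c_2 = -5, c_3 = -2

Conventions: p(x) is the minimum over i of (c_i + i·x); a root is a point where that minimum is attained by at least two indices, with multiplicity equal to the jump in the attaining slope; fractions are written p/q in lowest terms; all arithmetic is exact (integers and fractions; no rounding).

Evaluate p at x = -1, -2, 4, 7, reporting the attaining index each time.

p(-1) = min(-4+0·(-1)=-4, 2+1·(-1)=1, -5+2·(-1)=-7, -2+3·(-1)=-5) = -7 (attained by i=2)
p(-2) = min(-4+0·(-2)=-4, 2+1·(-2)=0, -5+2·(-2)=-9, -2+3·(-2)=-8) = -9 (attained by i=2)
p(4) = min(-4+0·4=-4, 2+1·4=6, -5+2·4=3, -2+3·4=10) = -4 (attained by i=0)
p(7) = min(-4+0·7=-4, 2+1·7=9, -5+2·7=9, -2+3·7=19) = -4 (attained by i=0)
Answer: p(-1) = -7; p(-2) = -9; p(4) = -4; p(7) = -4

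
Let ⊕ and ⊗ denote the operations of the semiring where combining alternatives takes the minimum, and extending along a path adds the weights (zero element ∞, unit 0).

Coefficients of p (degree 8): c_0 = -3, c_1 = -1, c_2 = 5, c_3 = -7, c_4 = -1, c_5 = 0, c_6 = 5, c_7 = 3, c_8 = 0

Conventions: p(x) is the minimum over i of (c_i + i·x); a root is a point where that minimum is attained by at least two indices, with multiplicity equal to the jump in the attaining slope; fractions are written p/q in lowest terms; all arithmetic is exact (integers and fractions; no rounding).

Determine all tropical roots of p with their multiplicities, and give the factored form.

hull edge (i=0, c=-3) to (i=3, c=-7): slope -4/3, span 3
hull edge (i=3, c=-7) to (i=8, c=0): slope 7/5, span 5
Factored form: p(x) = 0 ⊗ (x ⊕ (-7/5)) ⊗ (x ⊕ (-7/5)) ⊗ (x ⊕ (-7/5)) ⊗ (x ⊕ (-7/5)) ⊗ (x ⊕ (-7/5)) ⊗ (x ⊕ 4/3) ⊗ (x ⊕ 4/3) ⊗ (x ⊕ 4/3)
Answer: roots = -7/5 (mult 5), 4/3 (mult 3)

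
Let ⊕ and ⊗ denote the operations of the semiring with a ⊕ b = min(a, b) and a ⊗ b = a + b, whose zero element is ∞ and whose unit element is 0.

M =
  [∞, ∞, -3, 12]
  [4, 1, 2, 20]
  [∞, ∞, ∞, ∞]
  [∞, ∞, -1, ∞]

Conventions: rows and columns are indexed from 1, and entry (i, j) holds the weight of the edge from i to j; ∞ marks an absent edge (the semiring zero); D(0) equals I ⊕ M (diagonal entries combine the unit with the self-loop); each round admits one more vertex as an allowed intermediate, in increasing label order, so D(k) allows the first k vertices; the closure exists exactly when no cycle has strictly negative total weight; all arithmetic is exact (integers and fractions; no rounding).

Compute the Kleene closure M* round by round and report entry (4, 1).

D(0):
  [0, ∞, -3, 12]
  [4, 0, 2, 20]
  [∞, ∞, 0, ∞]
  [∞, ∞, -1, 0]
D(1):
  [0, ∞, -3, 12]
  [4, 0, 1, 16]
  [∞, ∞, 0, ∞]
  [∞, ∞, -1, 0]
D(2):
  [0, ∞, -3, 12]
  [4, 0, 1, 16]
  [∞, ∞, 0, ∞]
  [∞, ∞, -1, 0]
D(3):
  [0, ∞, -3, 12]
  [4, 0, 1, 16]
  [∞, ∞, 0, ∞]
  [∞, ∞, -1, 0]
D(4):
  [0, ∞, -3, 12]
  [4, 0, 1, 16]
  [∞, ∞, 0, ∞]
  [∞, ∞, -1, 0]
Answer: M*[4][1] = ∞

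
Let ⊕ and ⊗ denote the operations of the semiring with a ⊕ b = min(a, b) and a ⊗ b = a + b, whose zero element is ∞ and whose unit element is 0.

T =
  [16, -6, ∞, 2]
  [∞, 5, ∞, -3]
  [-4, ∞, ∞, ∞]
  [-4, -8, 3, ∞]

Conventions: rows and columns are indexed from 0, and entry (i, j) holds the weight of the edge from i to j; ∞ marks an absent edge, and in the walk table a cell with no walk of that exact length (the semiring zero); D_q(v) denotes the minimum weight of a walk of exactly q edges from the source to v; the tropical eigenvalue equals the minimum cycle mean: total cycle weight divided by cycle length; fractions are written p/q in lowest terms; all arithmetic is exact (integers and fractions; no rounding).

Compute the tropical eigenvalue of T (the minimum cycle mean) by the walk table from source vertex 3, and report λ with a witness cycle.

q=0: [∞, ∞, ∞, 0]
q=1: [-4, -8, 3, ∞]
q=2: [-1, -10, ∞, -11]
q=3: [-15, -19, -8, -13]
q=4: [-17, -21, -10, -22]
Optimal cycle mean attained by: cycle 1->3->1, total (-3) + (-8), length 2.
Answer: λ = -11/2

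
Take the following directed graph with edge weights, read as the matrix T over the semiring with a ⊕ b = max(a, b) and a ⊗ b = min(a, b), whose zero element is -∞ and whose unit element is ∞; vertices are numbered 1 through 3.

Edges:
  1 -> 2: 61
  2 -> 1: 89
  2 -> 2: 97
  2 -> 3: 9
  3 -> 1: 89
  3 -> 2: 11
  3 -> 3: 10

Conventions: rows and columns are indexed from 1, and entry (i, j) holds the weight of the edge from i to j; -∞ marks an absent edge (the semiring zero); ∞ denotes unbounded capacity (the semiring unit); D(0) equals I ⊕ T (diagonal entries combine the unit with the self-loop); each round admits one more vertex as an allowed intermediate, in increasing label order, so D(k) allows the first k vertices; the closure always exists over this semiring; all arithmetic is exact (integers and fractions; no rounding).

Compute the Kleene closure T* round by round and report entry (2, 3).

D(0):
  [∞, 61, -∞]
  [89, ∞, 9]
  [89, 11, ∞]
D(1):
  [∞, 61, -∞]
  [89, ∞, 9]
  [89, 61, ∞]
D(2):
  [∞, 61, 9]
  [89, ∞, 9]
  [89, 61, ∞]
D(3):
  [∞, 61, 9]
  [89, ∞, 9]
  [89, 61, ∞]
Answer: T*[2][3] = 9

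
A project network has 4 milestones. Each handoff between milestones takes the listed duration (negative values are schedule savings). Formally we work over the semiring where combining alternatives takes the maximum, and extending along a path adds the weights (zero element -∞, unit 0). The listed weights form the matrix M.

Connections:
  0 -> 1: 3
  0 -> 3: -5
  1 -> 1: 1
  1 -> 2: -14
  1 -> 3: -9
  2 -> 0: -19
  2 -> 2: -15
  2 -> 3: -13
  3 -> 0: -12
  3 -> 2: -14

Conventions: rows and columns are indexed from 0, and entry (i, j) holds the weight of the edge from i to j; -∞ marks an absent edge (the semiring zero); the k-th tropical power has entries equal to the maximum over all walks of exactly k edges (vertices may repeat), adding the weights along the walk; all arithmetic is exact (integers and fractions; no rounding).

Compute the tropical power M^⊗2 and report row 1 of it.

M^⊗2:
  [-17, 4, -11, -6]
  [-21, 2, -13, -8]
  [-25, -16, -27, -24]
  [-33, -9, -29, -17]
Answer: row 1 of M^⊗2 = [-21, 2, -13, -8]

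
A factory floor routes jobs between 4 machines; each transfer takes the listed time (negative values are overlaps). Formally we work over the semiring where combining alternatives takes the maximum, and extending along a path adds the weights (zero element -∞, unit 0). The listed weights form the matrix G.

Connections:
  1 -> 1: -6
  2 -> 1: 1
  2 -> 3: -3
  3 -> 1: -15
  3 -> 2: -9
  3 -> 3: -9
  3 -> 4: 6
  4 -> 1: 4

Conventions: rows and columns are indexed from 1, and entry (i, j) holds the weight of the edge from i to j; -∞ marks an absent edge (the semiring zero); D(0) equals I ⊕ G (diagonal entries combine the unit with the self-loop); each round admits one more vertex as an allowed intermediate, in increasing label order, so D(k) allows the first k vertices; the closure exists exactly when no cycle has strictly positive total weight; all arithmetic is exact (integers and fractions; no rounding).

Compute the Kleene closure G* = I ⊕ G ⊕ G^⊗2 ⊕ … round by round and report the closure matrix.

D(0):
  [0, -∞, -∞, -∞]
  [1, 0, -3, -∞]
  [-15, -9, 0, 6]
  [4, -∞, -∞, 0]
D(1):
  [0, -∞, -∞, -∞]
  [1, 0, -3, -∞]
  [-15, -9, 0, 6]
  [4, -∞, -∞, 0]
D(2):
  [0, -∞, -∞, -∞]
  [1, 0, -3, -∞]
  [-8, -9, 0, 6]
  [4, -∞, -∞, 0]
D(3):
  [0, -∞, -∞, -∞]
  [1, 0, -3, 3]
  [-8, -9, 0, 6]
  [4, -∞, -∞, 0]
D(4):
  [0, -∞, -∞, -∞]
  [7, 0, -3, 3]
  [10, -9, 0, 6]
  [4, -∞, -∞, 0]
Answer: G* = [[0, -∞, -∞, -∞], [7, 0, -3, 3], [10, -9, 0, 6], [4, -∞, -∞, 0]]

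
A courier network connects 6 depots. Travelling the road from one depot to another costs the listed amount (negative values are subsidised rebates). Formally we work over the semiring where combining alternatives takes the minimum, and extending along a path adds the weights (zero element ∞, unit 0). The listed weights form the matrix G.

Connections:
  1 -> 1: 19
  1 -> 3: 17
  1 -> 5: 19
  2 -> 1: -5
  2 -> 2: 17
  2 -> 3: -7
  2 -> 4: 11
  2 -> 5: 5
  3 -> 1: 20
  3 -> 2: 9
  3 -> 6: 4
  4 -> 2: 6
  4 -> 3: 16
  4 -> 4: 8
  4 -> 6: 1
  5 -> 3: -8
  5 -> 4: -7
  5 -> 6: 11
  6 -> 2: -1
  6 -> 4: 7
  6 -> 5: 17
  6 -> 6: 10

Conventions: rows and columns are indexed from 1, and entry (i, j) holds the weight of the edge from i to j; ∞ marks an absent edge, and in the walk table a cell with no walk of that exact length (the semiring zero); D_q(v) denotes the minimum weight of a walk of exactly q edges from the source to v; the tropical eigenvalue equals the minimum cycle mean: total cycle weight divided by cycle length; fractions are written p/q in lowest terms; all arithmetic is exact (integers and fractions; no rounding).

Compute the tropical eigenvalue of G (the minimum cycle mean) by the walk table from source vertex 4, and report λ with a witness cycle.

q=0: [∞, ∞, ∞, 0, ∞, ∞]
q=1: [∞, 6, 16, 8, ∞, 1]
q=2: [1, 0, -1, 8, 11, 9]
q=3: [-5, 8, -7, 4, 5, 3]
q=4: [3, 2, -3, -2, 13, -3]
q=5: [-3, -4, -5, 4, 7, -1]
q=6: [-9, -2, -11, 0, 1, -1]
Optimal cycle mean attained by: cycle 2->3->6->2, total (-7) + 4 + (-1), length 3.
Answer: λ = -4/3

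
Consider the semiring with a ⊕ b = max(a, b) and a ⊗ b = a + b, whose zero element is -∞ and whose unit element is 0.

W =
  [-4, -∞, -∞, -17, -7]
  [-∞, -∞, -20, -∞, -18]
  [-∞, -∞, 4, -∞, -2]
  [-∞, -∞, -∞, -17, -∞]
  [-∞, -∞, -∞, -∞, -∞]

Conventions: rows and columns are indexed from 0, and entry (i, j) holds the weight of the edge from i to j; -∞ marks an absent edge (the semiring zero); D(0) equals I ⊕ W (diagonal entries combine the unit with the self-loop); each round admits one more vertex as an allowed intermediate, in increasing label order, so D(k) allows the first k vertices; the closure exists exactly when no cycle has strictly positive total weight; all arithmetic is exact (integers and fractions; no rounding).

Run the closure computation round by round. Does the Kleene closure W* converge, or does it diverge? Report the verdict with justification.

Detection: at round 0, diagonal entry (2, 2) turns strictly positive.
Key observation: the cycle 2->2 has total weight 4, which is strictly positive.
Answer: DIVERGES — positive cycle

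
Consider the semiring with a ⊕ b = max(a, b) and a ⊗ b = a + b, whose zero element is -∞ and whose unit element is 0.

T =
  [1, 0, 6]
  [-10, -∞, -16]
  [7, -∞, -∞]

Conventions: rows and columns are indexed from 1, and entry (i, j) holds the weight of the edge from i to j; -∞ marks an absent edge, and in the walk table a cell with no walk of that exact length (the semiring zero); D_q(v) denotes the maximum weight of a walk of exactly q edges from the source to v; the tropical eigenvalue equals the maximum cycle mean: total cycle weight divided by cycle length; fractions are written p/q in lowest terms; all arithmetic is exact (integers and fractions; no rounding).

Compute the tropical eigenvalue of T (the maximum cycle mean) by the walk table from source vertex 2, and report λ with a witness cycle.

q=0: [-∞, 0, -∞]
q=1: [-10, -∞, -16]
q=2: [-9, -10, -4]
q=3: [3, -9, -3]
Optimal cycle mean attained by: cycle 1->3->1, total 6 + 7, length 2.
Answer: λ = 13/2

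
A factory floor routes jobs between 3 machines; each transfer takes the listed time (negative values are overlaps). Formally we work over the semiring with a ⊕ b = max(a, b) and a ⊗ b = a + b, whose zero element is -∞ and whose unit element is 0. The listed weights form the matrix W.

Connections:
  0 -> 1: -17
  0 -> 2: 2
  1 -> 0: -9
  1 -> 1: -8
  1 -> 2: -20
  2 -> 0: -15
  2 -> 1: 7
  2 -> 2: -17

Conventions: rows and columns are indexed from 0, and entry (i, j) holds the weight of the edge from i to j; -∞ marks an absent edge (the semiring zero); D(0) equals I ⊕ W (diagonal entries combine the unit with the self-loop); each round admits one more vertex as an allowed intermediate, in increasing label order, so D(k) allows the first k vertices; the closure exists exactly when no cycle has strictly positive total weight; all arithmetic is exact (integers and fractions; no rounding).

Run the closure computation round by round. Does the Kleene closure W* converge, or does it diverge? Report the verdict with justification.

D(0):
  [0, -17, 2]
  [-9, 0, -20]
  [-15, 7, 0]
D(1):
  [0, -17, 2]
  [-9, 0, -7]
  [-15, 7, 0]
D(2):
  [0, -17, 2]
  [-9, 0, -7]
  [-2, 7, 0]
D(3):
  [0, 9, 2]
  [-9, 0, -7]
  [-2, 7, 0]
Key observation: every diagonal entry stays at the unit through all rounds, so no improving cycle exists.
Answer: CONVERGES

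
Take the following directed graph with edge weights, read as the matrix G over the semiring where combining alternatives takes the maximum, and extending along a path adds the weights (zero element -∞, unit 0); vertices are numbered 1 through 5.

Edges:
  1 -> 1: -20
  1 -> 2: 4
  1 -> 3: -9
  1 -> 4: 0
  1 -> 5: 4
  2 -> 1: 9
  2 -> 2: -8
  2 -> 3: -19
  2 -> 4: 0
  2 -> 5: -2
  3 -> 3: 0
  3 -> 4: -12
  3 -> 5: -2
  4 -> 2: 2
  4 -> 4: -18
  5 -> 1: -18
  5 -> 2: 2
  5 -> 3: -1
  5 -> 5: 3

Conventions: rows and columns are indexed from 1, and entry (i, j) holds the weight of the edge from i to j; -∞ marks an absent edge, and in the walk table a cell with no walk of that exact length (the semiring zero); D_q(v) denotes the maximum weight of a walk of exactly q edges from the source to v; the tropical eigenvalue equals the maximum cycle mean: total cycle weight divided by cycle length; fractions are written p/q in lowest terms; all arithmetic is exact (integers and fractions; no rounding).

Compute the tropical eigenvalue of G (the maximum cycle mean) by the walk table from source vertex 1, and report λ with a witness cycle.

q=0: [0, -∞, -∞, -∞, -∞]
q=1: [-20, 4, -9, 0, 4]
q=2: [13, 6, 3, 4, 7]
q=3: [15, 17, 6, 13, 17]
q=4: [26, 19, 16, 17, 20]
q=5: [28, 30, 19, 26, 30]
Optimal cycle mean attained by: cycle 1->2->1, total 4 + 9, length 2.
Answer: λ = 13/2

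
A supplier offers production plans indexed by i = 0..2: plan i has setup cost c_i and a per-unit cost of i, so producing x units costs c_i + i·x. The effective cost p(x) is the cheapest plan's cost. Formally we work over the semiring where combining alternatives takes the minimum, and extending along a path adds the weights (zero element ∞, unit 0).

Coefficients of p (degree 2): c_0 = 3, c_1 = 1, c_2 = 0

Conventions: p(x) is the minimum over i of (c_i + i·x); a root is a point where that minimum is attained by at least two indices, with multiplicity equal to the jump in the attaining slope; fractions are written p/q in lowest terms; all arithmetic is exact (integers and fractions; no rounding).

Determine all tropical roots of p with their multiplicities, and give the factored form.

hull edge (i=0, c=3) to (i=1, c=1): slope -2, span 1
hull edge (i=1, c=1) to (i=2, c=0): slope -1, span 1
Factored form: p(x) = 0 ⊗ (x ⊕ 1) ⊗ (x ⊕ 2)
Answer: roots = 1 (mult 1), 2 (mult 1)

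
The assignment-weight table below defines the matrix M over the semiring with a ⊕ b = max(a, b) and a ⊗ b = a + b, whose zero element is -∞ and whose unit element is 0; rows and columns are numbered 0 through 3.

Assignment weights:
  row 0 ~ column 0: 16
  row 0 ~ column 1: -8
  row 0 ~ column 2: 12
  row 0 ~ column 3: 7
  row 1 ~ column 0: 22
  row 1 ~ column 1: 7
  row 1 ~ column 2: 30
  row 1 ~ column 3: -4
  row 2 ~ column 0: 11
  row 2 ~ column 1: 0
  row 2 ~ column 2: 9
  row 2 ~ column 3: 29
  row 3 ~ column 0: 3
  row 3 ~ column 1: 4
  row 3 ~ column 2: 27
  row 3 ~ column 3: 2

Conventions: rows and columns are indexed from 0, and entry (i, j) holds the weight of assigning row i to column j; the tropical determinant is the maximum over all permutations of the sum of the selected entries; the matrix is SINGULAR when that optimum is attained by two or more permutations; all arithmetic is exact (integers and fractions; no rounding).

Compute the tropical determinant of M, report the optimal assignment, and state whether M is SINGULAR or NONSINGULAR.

σ = (0, 1, 2, 3): 16 + 7 + 9 + 2 = 34
σ = (0, 1, 3, 2): 16 + 7 + 29 + 27 = 79
σ = (0, 2, 1, 3): 16 + 30 + 0 + 2 = 48
σ = (0, 2, 3, 1): 16 + 30 + 29 + 4 = 79
σ = (0, 3, 1, 2): 16 + (-4) + 0 + 27 = 39
σ = (0, 3, 2, 1): 16 + (-4) + 9 + 4 = 25
σ = (1, 0, 2, 3): (-8) + 22 + 9 + 2 = 25
σ = (1, 0, 3, 2): (-8) + 22 + 29 + 27 = 70
σ = (1, 2, 0, 3): (-8) + 30 + 11 + 2 = 35
σ = (1, 2, 3, 0): (-8) + 30 + 29 + 3 = 54
σ = (1, 3, 0, 2): (-8) + (-4) + 11 + 27 = 26
σ = (1, 3, 2, 0): (-8) + (-4) + 9 + 3 = 0
σ = (2, 0, 1, 3): 12 + 22 + 0 + 2 = 36
σ = (2, 0, 3, 1): 12 + 22 + 29 + 4 = 67
σ = (2, 1, 0, 3): 12 + 7 + 11 + 2 = 32
σ = (2, 1, 3, 0): 12 + 7 + 29 + 3 = 51
σ = (2, 3, 0, 1): 12 + (-4) + 11 + 4 = 23
σ = (2, 3, 1, 0): 12 + (-4) + 0 + 3 = 11
σ = (3, 0, 1, 2): 7 + 22 + 0 + 27 = 56
σ = (3, 0, 2, 1): 7 + 22 + 9 + 4 = 42
σ = (3, 1, 0, 2): 7 + 7 + 11 + 27 = 52
σ = (3, 1, 2, 0): 7 + 7 + 9 + 3 = 26
σ = (3, 2, 0, 1): 7 + 30 + 11 + 4 = 52
σ = (3, 2, 1, 0): 7 + 30 + 0 + 3 = 40
Optimal value attained by: σ = (0, 1, 3, 2).
Answer: det⊕(M) = 79; verdict: SINGULAR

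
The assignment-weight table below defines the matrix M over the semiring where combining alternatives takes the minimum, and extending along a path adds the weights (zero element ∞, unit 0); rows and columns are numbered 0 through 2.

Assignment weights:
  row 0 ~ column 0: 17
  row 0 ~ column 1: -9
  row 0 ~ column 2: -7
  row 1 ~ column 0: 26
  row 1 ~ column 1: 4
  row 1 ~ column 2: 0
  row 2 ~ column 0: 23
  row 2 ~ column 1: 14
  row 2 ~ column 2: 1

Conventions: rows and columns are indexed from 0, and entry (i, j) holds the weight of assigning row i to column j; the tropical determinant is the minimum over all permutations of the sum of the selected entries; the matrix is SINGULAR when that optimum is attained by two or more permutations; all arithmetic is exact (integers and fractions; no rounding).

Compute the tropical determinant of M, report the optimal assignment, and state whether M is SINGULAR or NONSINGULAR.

σ = (0, 1, 2): 17 + 4 + 1 = 22
σ = (0, 2, 1): 17 + 0 + 14 = 31
σ = (1, 0, 2): (-9) + 26 + 1 = 18
σ = (1, 2, 0): (-9) + 0 + 23 = 14
σ = (2, 0, 1): (-7) + 26 + 14 = 33
σ = (2, 1, 0): (-7) + 4 + 23 = 20
Optimal value attained by: σ = (1, 2, 0).
Answer: det⊕(M) = 14; verdict: NONSINGULAR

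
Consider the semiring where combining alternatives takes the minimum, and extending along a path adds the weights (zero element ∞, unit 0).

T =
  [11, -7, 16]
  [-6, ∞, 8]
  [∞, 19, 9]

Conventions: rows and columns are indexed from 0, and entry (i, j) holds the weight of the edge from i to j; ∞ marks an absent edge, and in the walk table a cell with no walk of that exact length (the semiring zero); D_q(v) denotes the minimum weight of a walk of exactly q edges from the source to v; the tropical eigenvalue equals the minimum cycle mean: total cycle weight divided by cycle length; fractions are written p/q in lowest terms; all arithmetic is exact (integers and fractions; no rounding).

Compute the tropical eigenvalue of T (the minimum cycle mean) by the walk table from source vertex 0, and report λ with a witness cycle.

q=0: [0, ∞, ∞]
q=1: [11, -7, 16]
q=2: [-13, 4, 1]
q=3: [-2, -20, 3]
Optimal cycle mean attained by: cycle 0->1->0, total (-7) + (-6), length 2.
Answer: λ = -13/2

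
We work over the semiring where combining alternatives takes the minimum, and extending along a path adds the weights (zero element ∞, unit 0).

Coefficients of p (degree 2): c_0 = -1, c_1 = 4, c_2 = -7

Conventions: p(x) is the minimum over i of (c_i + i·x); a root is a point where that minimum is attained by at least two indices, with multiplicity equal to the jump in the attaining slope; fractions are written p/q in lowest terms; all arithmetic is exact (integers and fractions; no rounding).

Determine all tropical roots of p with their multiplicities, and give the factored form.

hull edge (i=0, c=-1) to (i=2, c=-7): slope -3, span 2
Factored form: p(x) = -7 ⊗ (x ⊕ 3) ⊗ (x ⊕ 3)
Answer: roots = 3 (mult 2)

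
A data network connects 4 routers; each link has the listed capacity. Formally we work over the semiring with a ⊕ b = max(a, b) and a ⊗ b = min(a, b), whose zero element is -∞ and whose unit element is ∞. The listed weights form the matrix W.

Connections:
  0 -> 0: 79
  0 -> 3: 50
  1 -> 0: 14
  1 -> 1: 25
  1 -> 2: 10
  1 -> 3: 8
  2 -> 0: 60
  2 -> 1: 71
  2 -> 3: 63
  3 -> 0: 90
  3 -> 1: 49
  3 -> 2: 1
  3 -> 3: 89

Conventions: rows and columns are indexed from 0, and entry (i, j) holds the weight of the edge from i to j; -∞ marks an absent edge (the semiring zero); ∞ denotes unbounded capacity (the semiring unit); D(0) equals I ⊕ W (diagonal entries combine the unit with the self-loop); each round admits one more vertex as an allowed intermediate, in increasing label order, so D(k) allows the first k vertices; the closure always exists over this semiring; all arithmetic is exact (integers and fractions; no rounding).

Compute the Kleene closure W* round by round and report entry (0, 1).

D(0):
  [∞, -∞, -∞, 50]
  [14, ∞, 10, 8]
  [60, 71, ∞, 63]
  [90, 49, 1, ∞]
D(1):
  [∞, -∞, -∞, 50]
  [14, ∞, 10, 14]
  [60, 71, ∞, 63]
  [90, 49, 1, ∞]
D(2):
  [∞, -∞, -∞, 50]
  [14, ∞, 10, 14]
  [60, 71, ∞, 63]
  [90, 49, 10, ∞]
D(3):
  [∞, -∞, -∞, 50]
  [14, ∞, 10, 14]
  [60, 71, ∞, 63]
  [90, 49, 10, ∞]
D(4):
  [∞, 49, 10, 50]
  [14, ∞, 10, 14]
  [63, 71, ∞, 63]
  [90, 49, 10, ∞]
Answer: W*[0][1] = 49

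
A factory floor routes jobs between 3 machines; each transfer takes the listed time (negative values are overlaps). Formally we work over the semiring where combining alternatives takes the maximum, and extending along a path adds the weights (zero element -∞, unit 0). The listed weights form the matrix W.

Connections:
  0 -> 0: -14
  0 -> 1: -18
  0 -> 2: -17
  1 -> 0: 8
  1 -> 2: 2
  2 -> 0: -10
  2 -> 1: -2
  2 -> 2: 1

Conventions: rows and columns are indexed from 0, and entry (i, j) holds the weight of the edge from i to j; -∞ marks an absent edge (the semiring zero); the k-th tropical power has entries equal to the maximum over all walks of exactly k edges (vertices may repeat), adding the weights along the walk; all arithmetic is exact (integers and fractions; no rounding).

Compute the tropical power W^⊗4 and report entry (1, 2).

W^⊗2:
  [-10, -19, -16]
  [-6, 0, 3]
  [6, -1, 2]
W^⊗3:
  [-11, -18, -15]
  [8, 1, 4]
  [7, 0, 3]
W^⊗4:
  [-10, -17, -14]
  [9, 2, 5]
  [8, 1, 4]
Key observation: the optimum is the walk 1->2->2->2->2, with weight 2 + 1 + 1 + 1 = 5.
Optimal value attained by: walk 1->2->2->2->2.
Answer: (W^⊗4)[1][2] = 5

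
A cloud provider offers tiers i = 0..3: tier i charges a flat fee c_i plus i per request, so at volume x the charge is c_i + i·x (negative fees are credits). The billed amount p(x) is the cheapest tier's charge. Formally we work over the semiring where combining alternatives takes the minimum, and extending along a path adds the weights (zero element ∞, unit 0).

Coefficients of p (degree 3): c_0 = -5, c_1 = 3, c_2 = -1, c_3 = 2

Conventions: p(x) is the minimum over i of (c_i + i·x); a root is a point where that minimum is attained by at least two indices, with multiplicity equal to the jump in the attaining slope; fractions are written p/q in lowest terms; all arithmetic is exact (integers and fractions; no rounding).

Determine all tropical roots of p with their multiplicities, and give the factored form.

hull edge (i=0, c=-5) to (i=2, c=-1): slope 2, span 2
hull edge (i=2, c=-1) to (i=3, c=2): slope 3, span 1
Factored form: p(x) = 2 ⊗ (x ⊕ (-3)) ⊗ (x ⊕ (-2)) ⊗ (x ⊕ (-2))
Answer: roots = -3 (mult 1), -2 (mult 2)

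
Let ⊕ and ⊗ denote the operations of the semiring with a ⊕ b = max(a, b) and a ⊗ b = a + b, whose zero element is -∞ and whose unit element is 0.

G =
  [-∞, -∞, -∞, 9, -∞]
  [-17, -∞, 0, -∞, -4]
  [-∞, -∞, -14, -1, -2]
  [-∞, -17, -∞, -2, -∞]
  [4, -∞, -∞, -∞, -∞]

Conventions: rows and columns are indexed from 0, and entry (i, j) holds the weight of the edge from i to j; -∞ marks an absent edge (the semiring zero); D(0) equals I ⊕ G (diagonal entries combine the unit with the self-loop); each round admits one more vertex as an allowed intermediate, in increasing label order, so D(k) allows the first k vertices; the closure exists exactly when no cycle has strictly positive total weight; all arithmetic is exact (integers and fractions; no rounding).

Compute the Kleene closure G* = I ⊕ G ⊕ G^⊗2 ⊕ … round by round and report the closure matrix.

D(0):
  [0, -∞, -∞, 9, -∞]
  [-17, 0, 0, -∞, -4]
  [-∞, -∞, 0, -1, -2]
  [-∞, -17, -∞, 0, -∞]
  [4, -∞, -∞, -∞, 0]
D(1):
  [0, -∞, -∞, 9, -∞]
  [-17, 0, 0, -8, -4]
  [-∞, -∞, 0, -1, -2]
  [-∞, -17, -∞, 0, -∞]
  [4, -∞, -∞, 13, 0]
D(2):
  [0, -∞, -∞, 9, -∞]
  [-17, 0, 0, -8, -4]
  [-∞, -∞, 0, -1, -2]
  [-34, -17, -17, 0, -21]
  [4, -∞, -∞, 13, 0]
D(3):
  [0, -∞, -∞, 9, -∞]
  [-17, 0, 0, -1, -2]
  [-∞, -∞, 0, -1, -2]
  [-34, -17, -17, 0, -19]
  [4, -∞, -∞, 13, 0]
D(4):
  [0, -8, -8, 9, -10]
  [-17, 0, 0, -1, -2]
  [-35, -18, 0, -1, -2]
  [-34, -17, -17, 0, -19]
  [4, -4, -4, 13, 0]
D(5):
  [0, -8, -8, 9, -10]
  [2, 0, 0, 11, -2]
  [2, -6, 0, 11, -2]
  [-15, -17, -17, 0, -19]
  [4, -4, -4, 13, 0]
Answer: G* = [[0, -8, -8, 9, -10], [2, 0, 0, 11, -2], [2, -6, 0, 11, -2], [-15, -17, -17, 0, -19], [4, -4, -4, 13, 0]]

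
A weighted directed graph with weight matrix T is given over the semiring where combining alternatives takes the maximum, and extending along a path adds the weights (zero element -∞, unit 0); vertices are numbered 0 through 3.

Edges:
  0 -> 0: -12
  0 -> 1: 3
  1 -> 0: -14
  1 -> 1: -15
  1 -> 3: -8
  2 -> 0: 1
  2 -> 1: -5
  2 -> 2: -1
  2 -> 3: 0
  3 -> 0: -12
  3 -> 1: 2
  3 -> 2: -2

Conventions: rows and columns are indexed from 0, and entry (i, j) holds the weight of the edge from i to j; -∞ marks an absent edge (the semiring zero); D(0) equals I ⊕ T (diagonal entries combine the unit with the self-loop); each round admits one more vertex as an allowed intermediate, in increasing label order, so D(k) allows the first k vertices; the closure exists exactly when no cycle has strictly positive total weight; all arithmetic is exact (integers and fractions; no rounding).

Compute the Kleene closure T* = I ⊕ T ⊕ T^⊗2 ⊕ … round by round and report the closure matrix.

D(0):
  [0, 3, -∞, -∞]
  [-14, 0, -∞, -8]
  [1, -5, 0, 0]
  [-12, 2, -2, 0]
D(1):
  [0, 3, -∞, -∞]
  [-14, 0, -∞, -8]
  [1, 4, 0, 0]
  [-12, 2, -2, 0]
D(2):
  [0, 3, -∞, -5]
  [-14, 0, -∞, -8]
  [1, 4, 0, 0]
  [-12, 2, -2, 0]
D(3):
  [0, 3, -∞, -5]
  [-14, 0, -∞, -8]
  [1, 4, 0, 0]
  [-1, 2, -2, 0]
D(4):
  [0, 3, -7, -5]
  [-9, 0, -10, -8]
  [1, 4, 0, 0]
  [-1, 2, -2, 0]
Answer: T* = [[0, 3, -7, -5], [-9, 0, -10, -8], [1, 4, 0, 0], [-1, 2, -2, 0]]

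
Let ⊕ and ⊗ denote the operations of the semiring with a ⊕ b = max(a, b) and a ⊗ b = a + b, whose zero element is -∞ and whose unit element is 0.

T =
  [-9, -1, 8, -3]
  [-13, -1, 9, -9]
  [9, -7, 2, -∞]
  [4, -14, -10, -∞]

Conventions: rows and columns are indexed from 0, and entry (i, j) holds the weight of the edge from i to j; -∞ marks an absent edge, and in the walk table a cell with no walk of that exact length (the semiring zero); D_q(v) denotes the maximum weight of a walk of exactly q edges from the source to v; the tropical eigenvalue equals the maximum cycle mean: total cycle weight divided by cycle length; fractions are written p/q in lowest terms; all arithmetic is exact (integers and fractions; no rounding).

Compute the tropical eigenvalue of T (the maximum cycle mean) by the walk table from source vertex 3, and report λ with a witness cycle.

q=0: [-∞, -∞, -∞, 0]
q=1: [4, -14, -10, -∞]
q=2: [-1, 3, 12, 1]
q=3: [21, 5, 14, -4]
q=4: [23, 20, 29, 18]
Optimal cycle mean attained by: cycle 0->2->0, total 8 + 9, length 2.
Answer: λ = 17/2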